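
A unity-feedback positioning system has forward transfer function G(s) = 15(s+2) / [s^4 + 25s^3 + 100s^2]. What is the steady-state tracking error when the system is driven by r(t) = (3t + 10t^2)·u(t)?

200/3

Lowest-order denominator term is 100s^2, so the open loop has 2 poles at the origin → type 2 system. Treating each term separately:
  • 3t: tracked with zero error.
  • 10t^2: e_ss = 20/K_a with K_a=0.3 → 200/3.
Total e_ss = 200/3.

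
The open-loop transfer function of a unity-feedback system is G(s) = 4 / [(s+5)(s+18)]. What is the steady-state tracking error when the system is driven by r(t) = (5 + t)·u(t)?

System type = 0 (no poles at s=0). Taking each input component in turn:
  • 5: e_ss = 5/(1+K_p) with K_p=2/45 → 225/47.
  • t: a type-0 system cannot track it, e_ss → ∞.
The unbounded component dominates.

infinity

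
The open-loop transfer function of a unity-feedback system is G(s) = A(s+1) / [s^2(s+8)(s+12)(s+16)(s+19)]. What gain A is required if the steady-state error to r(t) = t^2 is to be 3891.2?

15

The open loop has two poles at the origin → type 2 system.
K_a = lim_{s→0} s^2·G(s) = A·1 / (8·12·16·19) = (1/29184)·A.
e_ss = 2/K_a = 3891.2 ⇒ K_a = 5/9728 ⇒ A = (5/9728)/(1/29184) = 15.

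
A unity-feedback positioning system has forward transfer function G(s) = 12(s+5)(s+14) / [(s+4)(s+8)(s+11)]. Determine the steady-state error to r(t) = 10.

440/149

G(s) has no factors of s in the denominator, so the system is type 0.
K_p = lim_{s→0} G(s) = 12·5·14 / (4·8·11) = 105/44.
e_ss = 10/(1 + K_p) = 10/(149/44) = 440/149.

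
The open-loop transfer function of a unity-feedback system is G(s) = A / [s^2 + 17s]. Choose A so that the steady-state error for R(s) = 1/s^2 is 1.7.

10

The denominator has no term below 17s — 1 pole at s=0, type 1.
K_v = lim_{s→0} s·G(s) = A / 17 = (1/17)·A.
e_ss = 1/K_v = 1.7 ⇒ K_v = 10/17 ⇒ A = (10/17)/(1/17) = 10.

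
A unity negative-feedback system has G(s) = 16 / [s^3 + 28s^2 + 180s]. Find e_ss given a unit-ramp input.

Lowest-order denominator term is 180s, so the open loop has 1 pole at the origin → type 1 system.
K_v = lim_{s→0} s·G(s) = 16 / 180 = 4/45.
e_ss = 1/K_v = 1/(4/45) = 11.25.

11.25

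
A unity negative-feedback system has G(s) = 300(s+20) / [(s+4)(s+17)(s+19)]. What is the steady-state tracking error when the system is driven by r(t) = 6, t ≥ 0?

The open loop has no poles at the origin → type 0 system.
K_p = lim_{s→0} G(s) = 300·20 / (4·17·19) = 1500/323.
e_ss = 6/(1 + K_p) = 6/(1823/323) = 1938/1823.

1938/1823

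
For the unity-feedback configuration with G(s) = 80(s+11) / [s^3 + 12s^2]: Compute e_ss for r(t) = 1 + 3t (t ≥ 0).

0

Lowest-order denominator term is 12s^2, so the open loop has 2 poles at the origin → type 2 system. Treating each term separately:
  • 1: tracked with zero error.
  • 3t: tracked with zero error.
Total e_ss = 0.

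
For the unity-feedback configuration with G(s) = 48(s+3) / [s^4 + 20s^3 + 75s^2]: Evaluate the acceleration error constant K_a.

Factoring s^2 from the denominator leaves a polynomial with constant term 75, so the system is type 2.
K_a = lim_{s→0} s^2·G(s) = 48·3 / 75 = 1.92.

1.92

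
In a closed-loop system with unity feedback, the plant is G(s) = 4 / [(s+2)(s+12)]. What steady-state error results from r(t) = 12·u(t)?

72/7

G(s) has no factors of s in the denominator, so the system is type 0.
K_p = lim_{s→0} G(s) = 4 / (2·12) = 1/6.
e_ss = 12/(1 + K_p) = 12/(7/6) = 72/7.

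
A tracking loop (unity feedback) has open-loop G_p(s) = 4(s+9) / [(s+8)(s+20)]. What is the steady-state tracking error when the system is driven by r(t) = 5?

No free integrators in G_p(s): this is a type 0 system.
K_p = lim_{s→0} G_p(s) = 4·9 / (8·20) = 0.225.
e_ss = 5/(1 + K_p) = 5/1.225 = 200/49.

200/49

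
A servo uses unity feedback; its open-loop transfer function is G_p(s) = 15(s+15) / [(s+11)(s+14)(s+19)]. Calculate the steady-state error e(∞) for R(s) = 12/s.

System type = 0 (no poles at s=0).
K_p = lim_{s→0} G_p(s) = 15·15 / (11·14·19) = 225/2926.
e_ss = 12/(1 + K_p) = 12/(3151/2926) = 35112/3151.

35112/3151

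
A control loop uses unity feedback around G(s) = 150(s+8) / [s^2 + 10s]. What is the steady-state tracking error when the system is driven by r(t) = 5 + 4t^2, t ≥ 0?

infinity

Lowest-order denominator term is 10s, so the open loop has 1 pole at the origin → type 1 system. By superposition:
  • 5: tracked with zero error.
  • 4t^2: a type-1 system cannot track it, e_ss → ∞.
The unbounded component dominates.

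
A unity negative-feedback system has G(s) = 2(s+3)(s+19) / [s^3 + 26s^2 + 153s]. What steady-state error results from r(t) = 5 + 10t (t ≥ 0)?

Lowest-order denominator term is 153s, so the open loop has 1 pole at the origin → type 1 system. Taking each input component in turn:
  • 5: tracked with zero error.
  • 10t: e_ss = 10/K_v with K_v=38/51 → 255/19.
Total e_ss = 255/19.

255/19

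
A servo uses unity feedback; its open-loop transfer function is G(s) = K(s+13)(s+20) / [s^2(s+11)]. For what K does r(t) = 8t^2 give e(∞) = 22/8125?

250

G(s) has two factors of s in the denominator, so the system is type 2.
K_a = lim_{s→0} s^2·G(s) = K·13·20 / (11) = (260/11)·K.
e_ss = 16/K_a = 22/8125 ⇒ K_a = 65000/11 ⇒ K = (65000/11)/(260/11) = 250.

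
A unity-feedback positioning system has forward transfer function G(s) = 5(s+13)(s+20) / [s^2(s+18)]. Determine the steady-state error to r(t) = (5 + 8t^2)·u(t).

72/325

System type = 2 (two poles at s=0). Treating each term separately:
  • 5: tracked with zero error.
  • 8t^2: e_ss = 16/K_a with K_a=650/9 → 72/325.
Total e_ss = 72/325.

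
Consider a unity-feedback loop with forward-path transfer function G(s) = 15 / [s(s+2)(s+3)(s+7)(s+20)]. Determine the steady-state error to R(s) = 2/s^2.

The open loop has one pole at the origin → type 1 system.
K_v = lim_{s→0} s·G(s) = 15 / (2·3·7·20) = 1/56.
e_ss = 2/K_v = 2/(1/56) = 112.

112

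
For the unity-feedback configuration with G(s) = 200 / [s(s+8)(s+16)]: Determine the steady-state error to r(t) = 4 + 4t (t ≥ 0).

G(s) has one factor of s in the denominator, so the system is type 1. Treating each term separately:
  • 4: tracked with zero error.
  • 4t: e_ss = 4/K_v with K_v=1.5625 → 2.56.
Total e_ss = 2.56.

2.56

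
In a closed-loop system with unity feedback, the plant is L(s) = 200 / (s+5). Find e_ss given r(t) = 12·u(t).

12/41

L(s) has no factors of s in the denominator, so the system is type 0.
K_p = lim_{s→0} L(s) = 200 / (5) = 40.
e_ss = 12/(1 + K_p) = 12/41.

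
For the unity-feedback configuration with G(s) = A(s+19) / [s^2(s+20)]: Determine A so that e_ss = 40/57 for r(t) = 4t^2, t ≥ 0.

12

The open loop has two poles at the origin → type 2 system.
K_a = lim_{s→0} s^2·G(s) = A·19 / (20) = 0.95·A.
e_ss = 8/K_a = 40/57 ⇒ K_a = 11.4 ⇒ A = 11.4/0.95 = 12.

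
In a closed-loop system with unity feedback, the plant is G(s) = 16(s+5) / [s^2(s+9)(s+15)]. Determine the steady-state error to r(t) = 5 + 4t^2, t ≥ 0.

13.5

The open loop has two poles at the origin → type 2 system. By superposition:
  • 5: tracked with zero error.
  • 4t^2: e_ss = 8/K_a with K_a=16/27 → 13.5.
Total e_ss = 13.5.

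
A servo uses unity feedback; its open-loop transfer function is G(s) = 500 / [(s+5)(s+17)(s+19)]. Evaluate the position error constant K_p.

100/323

G(s) has no factors of s in the denominator, so the system is type 0.
K_p = lim_{s→0} G(s) = 500 / (5·17·19) = 100/323.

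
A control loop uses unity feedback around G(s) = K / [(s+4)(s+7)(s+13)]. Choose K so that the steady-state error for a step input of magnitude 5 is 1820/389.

The open loop has no poles at the origin → type 0 system.
K_p = lim_{s→0} G(s) = K / (4·7·13) = (1/364)·K.
e_ss = 5/(1 + K_p) = 1820/389 ⇒ 1 + (1/364)·K = 389/364 ⇒ K = 25.

25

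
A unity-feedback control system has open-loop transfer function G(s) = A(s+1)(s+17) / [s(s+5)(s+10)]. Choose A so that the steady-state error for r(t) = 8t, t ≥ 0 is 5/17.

The open loop has one pole at the origin → type 1 system.
K_v = lim_{s→0} s·G(s) = A·1·17 / (5·10) = 0.34·A.
e_ss = 8/K_v = 5/17 ⇒ K_v = 27.2 ⇒ A = 27.2/0.34 = 80.

80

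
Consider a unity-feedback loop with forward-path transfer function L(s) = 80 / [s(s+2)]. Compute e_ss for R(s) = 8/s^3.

One free integrator in L(s): this is a type 1 system.
For a type-1 system K_a = 0, so e_ss to a parabolic input is unbounded.

infinity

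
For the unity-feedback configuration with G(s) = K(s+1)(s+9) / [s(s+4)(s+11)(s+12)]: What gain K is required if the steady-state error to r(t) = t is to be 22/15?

40

The open loop has one pole at the origin → type 1 system.
K_v = lim_{s→0} s·G(s) = K·1·9 / (4·11·12) = (3/176)·K.
e_ss = 1/K_v = 22/15 ⇒ K_v = 15/22 ⇒ K = (15/22)/(3/176) = 40.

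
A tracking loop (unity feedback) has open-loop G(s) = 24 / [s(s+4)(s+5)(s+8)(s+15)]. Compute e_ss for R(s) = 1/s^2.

System type = 1 (one pole at s=0).
K_v = lim_{s→0} s·G(s) = 24 / (4·5·8·15) = 0.01.
e_ss = 1/K_v = 1/0.01 = 100.

100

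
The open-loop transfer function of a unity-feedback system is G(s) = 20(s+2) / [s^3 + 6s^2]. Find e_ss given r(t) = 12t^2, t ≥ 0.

3.6

The denominator has no term below 6s^2 — 2 poles at s=0, type 2.
K_a = lim_{s→0} s^2·G(s) = 20·2 / 6 = 20/3.
r(t) = 12t^2 gives R(s) = 24/s^3.
e_ss = 24/K_a = 24/(20/3) = 3.6.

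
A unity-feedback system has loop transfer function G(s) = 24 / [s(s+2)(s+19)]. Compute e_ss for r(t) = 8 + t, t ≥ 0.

System type = 1 (one pole at s=0). By superposition:
  • 8: tracked with zero error.
  • t: e_ss = 1/K_v with K_v=12/19 → 19/12.
Total e_ss = 19/12.

19/12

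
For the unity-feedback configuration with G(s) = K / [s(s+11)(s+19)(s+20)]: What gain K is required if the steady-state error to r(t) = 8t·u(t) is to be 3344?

One free integrator in G(s): this is a type 1 system.
K_v = lim_{s→0} s·G(s) = K / (11·19·20) = (1/4180)·K.
e_ss = 8/K_v = 3344 ⇒ K_v = 1/418 ⇒ K = (1/418)/(1/4180) = 10.

10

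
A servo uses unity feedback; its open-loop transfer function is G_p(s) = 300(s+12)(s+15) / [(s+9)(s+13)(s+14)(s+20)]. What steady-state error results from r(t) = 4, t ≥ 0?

364/241

The open loop has no poles at the origin → type 0 system.
K_p = lim_{s→0} G_p(s) = 300·12·15 / (9·13·14·20) = 150/91.
e_ss = 4/(1 + K_p) = 4/(241/91) = 364/241.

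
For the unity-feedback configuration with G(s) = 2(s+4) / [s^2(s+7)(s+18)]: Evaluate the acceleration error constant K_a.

The open loop has two poles at the origin → type 2 system.
K_a = lim_{s→0} s^2·G(s) = 2·4 / (7·18) = 4/63.

4/63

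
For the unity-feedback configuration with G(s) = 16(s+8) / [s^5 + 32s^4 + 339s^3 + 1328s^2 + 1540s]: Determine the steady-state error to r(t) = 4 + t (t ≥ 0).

385/32

Lowest-order denominator term is 1540s, so the open loop has 1 pole at the origin → type 1 system. Treating each term separately:
  • 4: tracked with zero error.
  • t: e_ss = 1/K_v with K_v=32/385 → 385/32.
Total e_ss = 385/32.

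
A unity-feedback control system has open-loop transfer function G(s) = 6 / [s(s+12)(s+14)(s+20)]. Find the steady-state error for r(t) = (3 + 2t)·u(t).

The open loop has one pole at the origin → type 1 system. By superposition:
  • 3: tracked with zero error.
  • 2t: e_ss = 2/K_v with K_v=1/560 → 1120.
Total e_ss = 1120.

1120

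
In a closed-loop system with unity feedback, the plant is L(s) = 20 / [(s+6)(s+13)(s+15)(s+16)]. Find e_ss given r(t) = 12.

System type = 0 (no poles at s=0).
K_p = lim_{s→0} L(s) = 20 / (6·13·15·16) = 1/936.
e_ss = 12/(1 + K_p) = 12/(937/936) = 11232/937.

11232/937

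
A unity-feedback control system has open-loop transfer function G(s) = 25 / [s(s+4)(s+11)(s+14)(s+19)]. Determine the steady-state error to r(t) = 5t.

One free integrator in G(s): this is a type 1 system.
K_v = lim_{s→0} s·G(s) = 25 / (4·11·14·19) = 25/11704.
e_ss = 5/K_v = 5/(25/11704) = 2340.8.

2340.8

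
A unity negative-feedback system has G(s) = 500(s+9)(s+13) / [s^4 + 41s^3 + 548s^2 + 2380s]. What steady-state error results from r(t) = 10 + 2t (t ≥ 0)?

Factoring s from the denominator leaves a polynomial with constant term 2380, so the system is type 1. By superposition:
  • 10: tracked with zero error.
  • 2t: e_ss = 2/K_v with K_v=2925/119 → 238/2925.
Total e_ss = 238/2925.

238/2925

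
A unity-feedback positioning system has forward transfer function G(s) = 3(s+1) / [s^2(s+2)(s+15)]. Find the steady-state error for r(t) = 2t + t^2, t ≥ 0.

20

The open loop has two poles at the origin → type 2 system. Treating each term separately:
  • 2t: tracked with zero error.
  • t^2: e_ss = 2/K_a with K_a=0.1 → 20.
Total e_ss = 20.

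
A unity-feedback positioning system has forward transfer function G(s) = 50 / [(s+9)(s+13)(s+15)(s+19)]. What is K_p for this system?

10/6669

The open loop has no poles at the origin → type 0 system.
K_p = lim_{s→0} G(s) = 50 / (9·13·15·19) = 10/6669.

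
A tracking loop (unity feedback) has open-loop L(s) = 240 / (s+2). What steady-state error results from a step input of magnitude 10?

L(s) has no factors of s in the denominator, so the system is type 0.
K_p = lim_{s→0} L(s) = 240 / (2) = 120.
e_ss = 10/(1 + K_p) = 10/121.

10/121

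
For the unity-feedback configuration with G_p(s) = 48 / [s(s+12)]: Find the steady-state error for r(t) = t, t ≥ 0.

0.25

System type = 1 (one pole at s=0).
K_v = lim_{s→0} s·G_p(s) = 48 / (12) = 4.
e_ss = 1/K_v = 1/4 = 0.25.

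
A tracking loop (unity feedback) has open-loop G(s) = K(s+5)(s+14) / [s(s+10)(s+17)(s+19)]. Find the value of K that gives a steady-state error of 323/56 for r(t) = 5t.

The open loop has one pole at the origin → type 1 system.
K_v = lim_{s→0} s·G(s) = K·5·14 / (10·17·19) = (7/323)·K.
e_ss = 5/K_v = 323/56 ⇒ K_v = 280/323 ⇒ K = (280/323)/(7/323) = 40.

40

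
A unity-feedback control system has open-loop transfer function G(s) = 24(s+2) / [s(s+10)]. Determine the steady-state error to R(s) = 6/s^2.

G(s) has one factor of s in the denominator, so the system is type 1.
K_v = lim_{s→0} s·G(s) = 24·2 / (10) = 4.8.
e_ss = 6/K_v = 6/4.8 = 1.25.

1.25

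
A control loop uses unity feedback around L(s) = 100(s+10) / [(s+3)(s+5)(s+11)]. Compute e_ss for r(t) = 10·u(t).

L(s) has no factors of s in the denominator, so the system is type 0.
K_p = lim_{s→0} L(s) = 100·10 / (3·5·11) = 200/33.
e_ss = 10/(1 + K_p) = 10/(233/33) = 330/233.

330/233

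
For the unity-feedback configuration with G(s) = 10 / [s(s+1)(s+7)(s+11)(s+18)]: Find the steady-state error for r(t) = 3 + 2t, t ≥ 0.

277.2

One free integrator in G(s): this is a type 1 system. Treating each term separately:
  • 3: tracked with zero error.
  • 2t: e_ss = 2/K_v with K_v=5/693 → 277.2.
Total e_ss = 277.2.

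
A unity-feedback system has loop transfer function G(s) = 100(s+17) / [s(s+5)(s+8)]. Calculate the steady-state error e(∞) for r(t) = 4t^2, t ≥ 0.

One free integrator in G(s): this is a type 1 system.
K_a = lim_{s→0} s^2·G(s) = 0; the steady-state error to this parabolic input grows without bound.

infinity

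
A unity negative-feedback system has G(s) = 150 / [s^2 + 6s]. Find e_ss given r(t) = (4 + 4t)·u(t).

Lowest-order denominator term is 6s, so the open loop has 1 pole at the origin → type 1 system. Taking each input component in turn:
  • 4: tracked with zero error.
  • 4t: e_ss = 4/K_v with K_v=25 → 0.16.
Total e_ss = 0.16.

0.16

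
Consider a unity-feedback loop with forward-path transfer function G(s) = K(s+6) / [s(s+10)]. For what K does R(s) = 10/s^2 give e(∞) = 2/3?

The open loop has one pole at the origin → type 1 system.
K_v = lim_{s→0} s·G(s) = K·6 / (10) = 0.6·K.
e_ss = 10/K_v = 2/3 ⇒ K_v = 15 ⇒ K = 15/0.6 = 25.

25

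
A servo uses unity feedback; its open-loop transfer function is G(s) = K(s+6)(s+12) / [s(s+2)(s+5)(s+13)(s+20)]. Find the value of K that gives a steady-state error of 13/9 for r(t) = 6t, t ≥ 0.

System type = 1 (one pole at s=0).
K_v = lim_{s→0} s·G(s) = K·6·12 / (2·5·13·20) = (9/325)·K.
e_ss = 6/K_v = 13/9 ⇒ K_v = 54/13 ⇒ K = (54/13)/(9/325) = 150.

150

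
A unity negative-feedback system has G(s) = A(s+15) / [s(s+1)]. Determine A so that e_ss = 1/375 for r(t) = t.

25

The open loop has one pole at the origin → type 1 system.
K_v = lim_{s→0} s·G(s) = A·15 / (1) = 15·A.
e_ss = 1/K_v = 1/375 ⇒ K_v = 375 ⇒ A = 375/15 = 25.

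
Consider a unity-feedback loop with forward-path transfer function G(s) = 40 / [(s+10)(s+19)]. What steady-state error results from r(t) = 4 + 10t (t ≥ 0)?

infinity

No free integrators in G(s): this is a type 0 system. Treating each term separately:
  • 4: e_ss = 4/(1+K_p) with K_p=4/19 → 76/23.
  • 10t: a type-0 system cannot track it, e_ss → ∞.
The unbounded component dominates.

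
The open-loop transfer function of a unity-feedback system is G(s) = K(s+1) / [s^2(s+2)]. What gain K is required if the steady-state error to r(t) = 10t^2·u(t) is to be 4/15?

G(s) has two factors of s in the denominator, so the system is type 2.
K_a = lim_{s→0} s^2·G(s) = K·1 / (2) = 0.5·K.
e_ss = 20/K_a = 4/15 ⇒ K_a = 75 ⇒ K = 75/0.5 = 150.

150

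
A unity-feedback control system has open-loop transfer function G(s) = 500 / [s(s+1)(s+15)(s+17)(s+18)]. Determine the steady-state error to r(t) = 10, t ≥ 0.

0

One free integrator in G(s): this is a type 1 system.
A type-1 system has K_p = ∞, so it tracks a step input with zero steady-state error.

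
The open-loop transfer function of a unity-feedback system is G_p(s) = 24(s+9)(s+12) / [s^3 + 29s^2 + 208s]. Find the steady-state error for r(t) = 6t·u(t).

13/27

The denominator has no term below 208s — 1 pole at s=0, type 1.
K_v = lim_{s→0} s·G_p(s) = 24·9·12 / 208 = 162/13.
e_ss = 6/K_v = 6/(162/13) = 13/27.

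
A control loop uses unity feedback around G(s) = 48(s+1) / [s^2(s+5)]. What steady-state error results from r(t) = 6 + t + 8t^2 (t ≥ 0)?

The open loop has two poles at the origin → type 2 system. Treating each term separately:
  • 6: tracked with zero error.
  • t: tracked with zero error.
  • 8t^2: e_ss = 16/K_a with K_a=9.6 → 5/3.
Total e_ss = 5/3.

5/3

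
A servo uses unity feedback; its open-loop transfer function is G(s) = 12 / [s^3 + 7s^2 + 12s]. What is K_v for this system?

Factoring s from the denominator leaves a polynomial with constant term 12, so the system is type 1.
K_v = lim_{s→0} s·G(s) = 12 / 12 = 1.

1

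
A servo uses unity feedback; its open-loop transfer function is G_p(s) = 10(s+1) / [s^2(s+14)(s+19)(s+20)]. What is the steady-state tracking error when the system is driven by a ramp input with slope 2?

The open loop has two poles at the origin → type 2 system.
A type-2 system has K_v = ∞, so it tracks a ramp input with zero steady-state error.

0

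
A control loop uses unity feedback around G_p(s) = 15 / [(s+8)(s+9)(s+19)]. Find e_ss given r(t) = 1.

456/461

The open loop has no poles at the origin → type 0 system.
K_p = lim_{s→0} G_p(s) = 15 / (8·9·19) = 5/456.
e_ss = 1/(1 + K_p) = 1/(461/456) = 456/461.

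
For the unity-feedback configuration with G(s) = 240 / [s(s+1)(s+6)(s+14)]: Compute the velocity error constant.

20/7

System type = 1 (one pole at s=0).
K_v = lim_{s→0} s·G(s) = 240 / (1·6·14) = 20/7.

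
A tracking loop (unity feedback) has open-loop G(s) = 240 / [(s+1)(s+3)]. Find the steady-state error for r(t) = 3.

1/27

The open loop has no poles at the origin → type 0 system.
K_p = lim_{s→0} G(s) = 240 / (1·3) = 80.
e_ss = 3/(1 + K_p) = 3/81 = 1/27.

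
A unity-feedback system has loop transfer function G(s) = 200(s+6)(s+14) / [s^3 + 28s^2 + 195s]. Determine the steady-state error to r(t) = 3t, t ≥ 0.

39/1120

Lowest-order denominator term is 195s, so the open loop has 1 pole at the origin → type 1 system.
K_v = lim_{s→0} s·G(s) = 200·6·14 / 195 = 1120/13.
e_ss = 3/K_v = 3/(1120/13) = 39/1120.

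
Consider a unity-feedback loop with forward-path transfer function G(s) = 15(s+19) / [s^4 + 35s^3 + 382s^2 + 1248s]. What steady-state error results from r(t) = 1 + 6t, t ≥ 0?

The denominator has no term below 1248s — 1 pole at s=0, type 1. Taking each input component in turn:
  • 1: tracked with zero error.
  • 6t: e_ss = 6/K_v with K_v=95/416 → 2496/95.
Total e_ss = 2496/95.

2496/95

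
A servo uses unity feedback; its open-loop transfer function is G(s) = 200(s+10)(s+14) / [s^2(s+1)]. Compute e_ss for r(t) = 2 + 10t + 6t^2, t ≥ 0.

G(s) has two factors of s in the denominator, so the system is type 2. Taking each input component in turn:
  • 2: tracked with zero error.
  • 10t: tracked with zero error.
  • 6t^2: e_ss = 12/K_a with K_a=28000 → 3/7000.
Total e_ss = 3/7000.

3/7000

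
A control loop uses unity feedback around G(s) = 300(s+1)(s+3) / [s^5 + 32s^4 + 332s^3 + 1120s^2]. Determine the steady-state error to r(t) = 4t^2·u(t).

Lowest-order denominator term is 1120s^2, so the open loop has 2 poles at the origin → type 2 system.
K_a = lim_{s→0} s^2·G(s) = 300·1·3 / 1120 = 45/56.
r(t) = 4t^2 gives R(s) = 8/s^3.
e_ss = 8/K_a = 8/(45/56) = 448/45.

448/45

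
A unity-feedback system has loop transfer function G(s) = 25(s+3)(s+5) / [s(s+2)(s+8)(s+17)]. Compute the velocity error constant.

G(s) has one factor of s in the denominator, so the system is type 1.
K_v = lim_{s→0} s·G(s) = 25·3·5 / (2·8·17) = 375/272.

375/272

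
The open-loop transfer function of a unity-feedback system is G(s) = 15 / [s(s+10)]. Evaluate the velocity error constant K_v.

The open loop has one pole at the origin → type 1 system.
K_v = lim_{s→0} s·G(s) = 15 / (10) = 1.5.

1.5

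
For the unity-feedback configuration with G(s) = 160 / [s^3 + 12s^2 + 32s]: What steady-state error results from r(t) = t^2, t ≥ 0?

infinity

Factoring s from the denominator leaves a polynomial with constant term 32, so the system is type 1.
For a type-1 system K_a = 0, so e_ss to a parabolic input is unbounded.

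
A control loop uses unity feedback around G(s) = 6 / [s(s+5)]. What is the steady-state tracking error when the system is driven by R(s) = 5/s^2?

25/6

One free integrator in G(s): this is a type 1 system.
K_v = lim_{s→0} s·G(s) = 6 / (5) = 1.2.
e_ss = 5/K_v = 5/1.2 = 25/6.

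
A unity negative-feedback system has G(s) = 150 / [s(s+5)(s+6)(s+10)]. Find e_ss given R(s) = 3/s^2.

6

The open loop has one pole at the origin → type 1 system.
K_v = lim_{s→0} s·G(s) = 150 / (5·6·10) = 0.5.
e_ss = 3/K_v = 3/0.5 = 6.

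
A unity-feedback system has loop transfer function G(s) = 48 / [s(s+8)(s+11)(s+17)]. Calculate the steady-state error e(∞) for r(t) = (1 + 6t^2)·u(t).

infinity

System type = 1 (one pole at s=0). Treating each term separately:
  • 1: tracked with zero error.
  • 6t^2: a type-1 system cannot track it, e_ss → ∞.
The unbounded component dominates.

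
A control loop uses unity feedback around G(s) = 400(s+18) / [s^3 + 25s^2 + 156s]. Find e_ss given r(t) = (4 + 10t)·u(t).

13/60

Factoring s from the denominator leaves a polynomial with constant term 156, so the system is type 1. Treating each term separately:
  • 4: tracked with zero error.
  • 10t: e_ss = 10/K_v with K_v=600/13 → 13/60.
Total e_ss = 13/60.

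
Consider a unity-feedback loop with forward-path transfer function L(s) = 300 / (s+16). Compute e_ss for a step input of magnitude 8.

L(s) has no factors of s in the denominator, so the system is type 0.
K_p = lim_{s→0} L(s) = 300 / (16) = 18.75.
e_ss = 8/(1 + K_p) = 8/19.75 = 32/79.

32/79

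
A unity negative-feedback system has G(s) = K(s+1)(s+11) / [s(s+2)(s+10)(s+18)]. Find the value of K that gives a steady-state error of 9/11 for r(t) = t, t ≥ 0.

40

G(s) has one factor of s in the denominator, so the system is type 1.
K_v = lim_{s→0} s·G(s) = K·1·11 / (2·10·18) = (11/360)·K.
e_ss = 1/K_v = 9/11 ⇒ K_v = 11/9 ⇒ K = (11/9)/(11/360) = 40.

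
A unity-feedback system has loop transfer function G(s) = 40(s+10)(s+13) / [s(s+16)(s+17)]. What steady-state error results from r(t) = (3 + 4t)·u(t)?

68/325

The open loop has one pole at the origin → type 1 system. Treating each term separately:
  • 3: tracked with zero error.
  • 4t: e_ss = 4/K_v with K_v=325/17 → 68/325.
Total e_ss = 68/325.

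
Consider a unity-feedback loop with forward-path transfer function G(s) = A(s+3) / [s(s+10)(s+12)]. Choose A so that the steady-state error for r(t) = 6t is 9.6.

25

System type = 1 (one pole at s=0).
K_v = lim_{s→0} s·G(s) = A·3 / (10·12) = 0.025·A.
e_ss = 6/K_v = 9.6 ⇒ K_v = 0.625 ⇒ A = 0.625/0.025 = 25.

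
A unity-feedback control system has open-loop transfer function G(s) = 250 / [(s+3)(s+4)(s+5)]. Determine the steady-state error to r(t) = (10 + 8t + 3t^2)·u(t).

System type = 0 (no poles at s=0). Treating each term separately:
  • 10: e_ss = 10/(1+K_p) with K_p=25/6 → 60/31.
  • 8t: a type-0 system cannot track it, e_ss → ∞.
  • 3t^2: a type-0 system cannot track it, e_ss → ∞.
The unbounded component dominates.

infinity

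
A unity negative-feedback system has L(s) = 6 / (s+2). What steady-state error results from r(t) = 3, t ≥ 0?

0.75

No free integrators in L(s): this is a type 0 system.
K_p = lim_{s→0} L(s) = 6 / (2) = 3.
e_ss = 3/(1 + K_p) = 3/4 = 0.75.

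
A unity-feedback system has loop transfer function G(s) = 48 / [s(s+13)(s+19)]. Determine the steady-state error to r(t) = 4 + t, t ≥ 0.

System type = 1 (one pole at s=0). By superposition:
  • 4: tracked with zero error.
  • t: e_ss = 1/K_v with K_v=48/247 → 247/48.
Total e_ss = 247/48.

247/48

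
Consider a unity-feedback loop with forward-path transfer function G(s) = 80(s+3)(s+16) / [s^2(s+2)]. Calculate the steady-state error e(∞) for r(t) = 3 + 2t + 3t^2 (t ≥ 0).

1/320

The open loop has two poles at the origin → type 2 system. By superposition:
  • 3: tracked with zero error.
  • 2t: tracked with zero error.
  • 3t^2: e_ss = 6/K_a with K_a=1920 → 1/320.
Total e_ss = 1/320.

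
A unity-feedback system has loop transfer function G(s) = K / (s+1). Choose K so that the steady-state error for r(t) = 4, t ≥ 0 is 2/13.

G(s) has no factors of s in the denominator, so the system is type 0.
K_p = lim_{s→0} G(s) = K / (1) = 1·K.
e_ss = 4/(1 + K_p) = 2/13 ⇒ 1 + 1·K = 26 ⇒ K = 25.

25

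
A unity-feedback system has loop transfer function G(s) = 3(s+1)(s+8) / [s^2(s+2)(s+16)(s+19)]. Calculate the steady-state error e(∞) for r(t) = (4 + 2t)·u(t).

0

System type = 2 (two poles at s=0). Taking each input component in turn:
  • 4: tracked with zero error.
  • 2t: tracked with zero error.
Total e_ss = 0.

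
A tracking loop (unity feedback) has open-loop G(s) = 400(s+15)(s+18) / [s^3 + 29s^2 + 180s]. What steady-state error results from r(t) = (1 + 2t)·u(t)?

1/300

The denominator has no term below 180s — 1 pole at s=0, type 1. By superposition:
  • 1: tracked with zero error.
  • 2t: e_ss = 2/K_v with K_v=600 → 1/300.
Total e_ss = 1/300.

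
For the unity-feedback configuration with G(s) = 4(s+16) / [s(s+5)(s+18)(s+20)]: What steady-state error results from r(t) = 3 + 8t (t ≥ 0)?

225

System type = 1 (one pole at s=0). Taking each input component in turn:
  • 3: tracked with zero error.
  • 8t: e_ss = 8/K_v with K_v=8/225 → 225.
Total e_ss = 225.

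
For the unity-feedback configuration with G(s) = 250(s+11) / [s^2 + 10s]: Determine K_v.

Factoring s from the denominator leaves a polynomial with constant term 10, so the system is type 1.
K_v = lim_{s→0} s·G(s) = 250·11 / 10 = 275.

275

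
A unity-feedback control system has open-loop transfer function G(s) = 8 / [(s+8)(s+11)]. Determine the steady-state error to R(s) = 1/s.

11/12

The open loop has no poles at the origin → type 0 system.
K_p = lim_{s→0} G(s) = 8 / (8·11) = 1/11.
e_ss = 1/(1 + K_p) = 1/(12/11) = 11/12.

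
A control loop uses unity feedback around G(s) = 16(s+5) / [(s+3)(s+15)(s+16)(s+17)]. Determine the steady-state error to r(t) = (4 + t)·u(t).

System type = 0 (no poles at s=0). By superposition:
  • 4: e_ss = 4/(1+K_p) with K_p=1/153 → 306/77.
  • t: a type-0 system cannot track it, e_ss → ∞.
The unbounded component dominates.

infinity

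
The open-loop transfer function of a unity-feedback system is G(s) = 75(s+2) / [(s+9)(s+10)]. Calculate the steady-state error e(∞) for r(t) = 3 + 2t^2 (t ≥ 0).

infinity

G(s) has no factors of s in the denominator, so the system is type 0. By superposition:
  • 3: e_ss = 3/(1+K_p) with K_p=5/3 → 1.125.
  • 2t^2: a type-0 system cannot track it, e_ss → ∞.
The unbounded component dominates.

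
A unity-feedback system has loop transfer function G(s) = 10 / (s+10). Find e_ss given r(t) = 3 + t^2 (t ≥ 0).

infinity

The open loop has no poles at the origin → type 0 system. Treating each term separately:
  • 3: e_ss = 3/(1+K_p) with K_p=1 → 1.5.
  • t^2: a type-0 system cannot track it, e_ss → ∞.
The unbounded component dominates.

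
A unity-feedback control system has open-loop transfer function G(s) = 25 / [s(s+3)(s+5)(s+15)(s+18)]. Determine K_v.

1/162

System type = 1 (one pole at s=0).
K_v = lim_{s→0} s·G(s) = 25 / (3·5·15·18) = 1/162.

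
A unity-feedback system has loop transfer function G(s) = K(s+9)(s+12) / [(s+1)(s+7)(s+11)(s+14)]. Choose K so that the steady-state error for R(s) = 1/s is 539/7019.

G(s) has no factors of s in the denominator, so the system is type 0.
K_p = lim_{s→0} G(s) = K·9·12 / (1·7·11·14) = (54/539)·K.
e_ss = 1/(1 + K_p) = 539/7019 ⇒ 1 + (54/539)·K = 7019/539 ⇒ K = 120.

120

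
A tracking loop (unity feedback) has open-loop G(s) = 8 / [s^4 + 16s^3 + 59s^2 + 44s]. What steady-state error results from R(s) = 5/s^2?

27.5

Lowest-order denominator term is 44s, so the open loop has 1 pole at the origin → type 1 system.
K_v = lim_{s→0} s·G(s) = 8 / 44 = 2/11.
e_ss = 5/K_v = 5/(2/11) = 27.5.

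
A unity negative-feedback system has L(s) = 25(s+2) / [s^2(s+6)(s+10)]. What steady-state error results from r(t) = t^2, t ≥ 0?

2.4

Two free integrators in L(s): this is a type 2 system.
K_a = lim_{s→0} s^2·L(s) = 25·2 / (6·10) = 5/6.
r(t) = t^2 gives R(s) = 2/s^3.
e_ss = 2/K_a = 2/(5/6) = 2.4.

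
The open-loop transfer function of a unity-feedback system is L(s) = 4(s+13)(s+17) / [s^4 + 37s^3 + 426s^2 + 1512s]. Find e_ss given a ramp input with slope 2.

756/221

The denominator has no term below 1512s — 1 pole at s=0, type 1.
K_v = lim_{s→0} s·L(s) = 4·13·17 / 1512 = 221/378.
e_ss = 2/K_v = 2/(221/378) = 756/221.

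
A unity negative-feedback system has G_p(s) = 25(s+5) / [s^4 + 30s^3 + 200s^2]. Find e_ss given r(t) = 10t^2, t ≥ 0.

Factoring s^2 from the denominator leaves a polynomial with constant term 200, so the system is type 2.
K_a = lim_{s→0} s^2·G_p(s) = 25·5 / 200 = 0.625.
r(t) = 10t^2 gives R(s) = 20/s^3.
e_ss = 20/K_a = 20/0.625 = 32.

32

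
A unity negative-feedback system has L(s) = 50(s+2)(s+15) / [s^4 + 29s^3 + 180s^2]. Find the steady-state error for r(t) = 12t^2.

Lowest-order denominator term is 180s^2, so the open loop has 2 poles at the origin → type 2 system.
K_a = lim_{s→0} s^2·L(s) = 50·2·15 / 180 = 25/3.
r(t) = 12t^2 gives R(s) = 24/s^3.
e_ss = 24/K_a = 24/(25/3) = 2.88.

2.88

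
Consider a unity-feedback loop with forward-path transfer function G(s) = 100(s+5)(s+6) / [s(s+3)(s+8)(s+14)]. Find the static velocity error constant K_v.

125/14

One free integrator in G(s): this is a type 1 system.
K_v = lim_{s→0} s·G(s) = 100·5·6 / (3·8·14) = 125/14.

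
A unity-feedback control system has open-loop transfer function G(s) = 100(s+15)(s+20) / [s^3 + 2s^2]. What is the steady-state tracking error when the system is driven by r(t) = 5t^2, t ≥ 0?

1/1500

Lowest-order denominator term is 2s^2, so the open loop has 2 poles at the origin → type 2 system.
K_a = lim_{s→0} s^2·G(s) = 100·15·20 / 2 = 15000.
r(t) = 5t^2 gives R(s) = 10/s^3.
e_ss = 10/K_a = 10/15000 = 1/1500.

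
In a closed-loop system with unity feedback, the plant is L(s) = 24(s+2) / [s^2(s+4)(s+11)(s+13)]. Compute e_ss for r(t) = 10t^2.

L(s) has two factors of s in the denominator, so the system is type 2.
K_a = lim_{s→0} s^2·L(s) = 24·2 / (4·11·13) = 12/143.
r(t) = 10t^2 gives R(s) = 20/s^3.
e_ss = 20/K_a = 20/(12/143) = 715/3.

715/3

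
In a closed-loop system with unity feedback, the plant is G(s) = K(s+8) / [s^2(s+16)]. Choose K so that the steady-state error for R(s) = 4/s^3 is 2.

4

Two free integrators in G(s): this is a type 2 system.
K_a = lim_{s→0} s^2·G(s) = K·8 / (16) = 0.5·K.
e_ss = 4/K_a = 2 ⇒ K_a = 2 ⇒ K = 2/0.5 = 4.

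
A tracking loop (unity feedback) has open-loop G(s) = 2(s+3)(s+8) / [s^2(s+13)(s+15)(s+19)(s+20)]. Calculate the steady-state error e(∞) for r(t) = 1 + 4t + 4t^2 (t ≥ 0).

The open loop has two poles at the origin → type 2 system. By superposition:
  • 1: tracked with zero error.
  • 4t: tracked with zero error.
  • 4t^2: e_ss = 8/K_a with K_a=4/6175 → 12350.
Total e_ss = 12350.

12350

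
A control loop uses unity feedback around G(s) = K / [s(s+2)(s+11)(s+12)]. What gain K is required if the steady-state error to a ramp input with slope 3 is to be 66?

One free integrator in G(s): this is a type 1 system.
K_v = lim_{s→0} s·G(s) = K / (2·11·12) = (1/264)·K.
e_ss = 3/K_v = 66 ⇒ K_v = 1/22 ⇒ K = (1/22)/(1/264) = 12.

12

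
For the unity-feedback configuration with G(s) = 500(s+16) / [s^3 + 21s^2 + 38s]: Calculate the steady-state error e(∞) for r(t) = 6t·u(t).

0.0285

The denominator has no term below 38s — 1 pole at s=0, type 1.
K_v = lim_{s→0} s·G(s) = 500·16 / 38 = 4000/19.
e_ss = 6/K_v = 6/(4000/19) = 0.0285.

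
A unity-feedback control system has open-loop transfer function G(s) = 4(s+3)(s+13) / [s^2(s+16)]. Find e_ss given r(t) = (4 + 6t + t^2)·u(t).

8/39

G(s) has two factors of s in the denominator, so the system is type 2. Taking each input component in turn:
  • 4: tracked with zero error.
  • 6t: tracked with zero error.
  • t^2: e_ss = 2/K_a with K_a=9.75 → 8/39.
Total e_ss = 8/39.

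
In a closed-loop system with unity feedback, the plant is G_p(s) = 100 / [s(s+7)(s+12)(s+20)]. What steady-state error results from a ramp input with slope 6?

100.8

The open loop has one pole at the origin → type 1 system.
K_v = lim_{s→0} s·G_p(s) = 100 / (7·12·20) = 5/84.
e_ss = 6/K_v = 6/(5/84) = 100.8.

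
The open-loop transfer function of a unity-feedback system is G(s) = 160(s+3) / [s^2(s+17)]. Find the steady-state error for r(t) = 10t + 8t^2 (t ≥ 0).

17/30

The open loop has two poles at the origin → type 2 system. By superposition:
  • 10t: tracked with zero error.
  • 8t^2: e_ss = 16/K_a with K_a=480/17 → 17/30.
Total e_ss = 17/30.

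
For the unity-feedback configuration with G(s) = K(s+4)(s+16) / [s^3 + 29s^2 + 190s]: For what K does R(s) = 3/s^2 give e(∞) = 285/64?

Lowest-order denominator term is 190s, so the open loop has 1 pole at the origin → type 1 system.
K_v = lim_{s→0} s·G(s) = K·4·16 / 190 = (32/95)·K.
e_ss = 3/K_v = 285/64 ⇒ K_v = 64/95 ⇒ K = (64/95)/(32/95) = 2.

2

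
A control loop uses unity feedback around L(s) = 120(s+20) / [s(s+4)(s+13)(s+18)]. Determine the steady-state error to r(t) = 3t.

1.17

System type = 1 (one pole at s=0).
K_v = lim_{s→0} s·L(s) = 120·20 / (4·13·18) = 100/39.
e_ss = 3/K_v = 3/(100/39) = 1.17.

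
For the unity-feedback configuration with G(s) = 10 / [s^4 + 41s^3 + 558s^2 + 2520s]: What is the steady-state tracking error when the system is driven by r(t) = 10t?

2520

The denominator has no term below 2520s — 1 pole at s=0, type 1.
K_v = lim_{s→0} s·G(s) = 10 / 2520 = 1/252.
e_ss = 10/K_v = 10/(1/252) = 2520.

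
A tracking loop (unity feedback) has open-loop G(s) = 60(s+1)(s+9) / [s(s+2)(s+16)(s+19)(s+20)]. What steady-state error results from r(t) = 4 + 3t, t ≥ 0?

608/9

One free integrator in G(s): this is a type 1 system. Treating each term separately:
  • 4: tracked with zero error.
  • 3t: e_ss = 3/K_v with K_v=27/608 → 608/9.
Total e_ss = 608/9.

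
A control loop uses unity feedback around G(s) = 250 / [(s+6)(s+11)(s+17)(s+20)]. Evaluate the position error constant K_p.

The open loop has no poles at the origin → type 0 system.
K_p = lim_{s→0} G(s) = 250 / (6·11·17·20) = 25/2244.

25/2244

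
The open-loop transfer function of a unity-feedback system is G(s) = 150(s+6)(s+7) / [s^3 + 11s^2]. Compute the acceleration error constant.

6300/11

Factoring s^2 from the denominator leaves a polynomial with constant term 11, so the system is type 2.
K_a = lim_{s→0} s^2·G(s) = 150·6·7 / 11 = 6300/11.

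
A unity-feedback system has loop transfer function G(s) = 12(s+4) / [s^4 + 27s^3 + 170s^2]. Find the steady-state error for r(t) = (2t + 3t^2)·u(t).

21.25

The denominator has no term below 170s^2 — 2 poles at s=0, type 2. Taking each input component in turn:
  • 2t: tracked with zero error.
  • 3t^2: e_ss = 6/K_a with K_a=24/85 → 21.25.
Total e_ss = 21.25.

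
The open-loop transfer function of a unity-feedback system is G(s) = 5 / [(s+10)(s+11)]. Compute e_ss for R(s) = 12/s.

264/23

G(s) has no factors of s in the denominator, so the system is type 0.
K_p = lim_{s→0} G(s) = 5 / (10·11) = 1/22.
e_ss = 12/(1 + K_p) = 12/(23/22) = 264/23.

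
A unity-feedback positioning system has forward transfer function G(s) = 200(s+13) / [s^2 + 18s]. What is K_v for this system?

1300/9

The denominator has no term below 18s — 1 pole at s=0, type 1.
K_v = lim_{s→0} s·G(s) = 200·13 / 18 = 1300/9.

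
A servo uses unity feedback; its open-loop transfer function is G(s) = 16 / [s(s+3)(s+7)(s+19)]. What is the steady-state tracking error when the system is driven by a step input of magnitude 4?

0

G(s) has one factor of s in the denominator, so the system is type 1.
K_p = ∞ for a type-1 system; e_ss to a step is zero.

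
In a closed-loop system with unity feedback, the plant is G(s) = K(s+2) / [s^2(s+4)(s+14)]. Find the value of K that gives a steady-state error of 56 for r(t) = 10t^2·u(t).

G(s) has two factors of s in the denominator, so the system is type 2.
K_a = lim_{s→0} s^2·G(s) = K·2 / (4·14) = (1/28)·K.
e_ss = 20/K_a = 56 ⇒ K_a = 5/14 ⇒ K = (5/14)/(1/28) = 10.

10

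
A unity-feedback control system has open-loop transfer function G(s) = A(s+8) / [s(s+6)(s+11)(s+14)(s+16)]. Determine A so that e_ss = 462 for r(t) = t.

System type = 1 (one pole at s=0).
K_v = lim_{s→0} s·G(s) = A·8 / (6·11·14·16) = (1/1848)·A.
e_ss = 1/K_v = 462 ⇒ K_v = 1/462 ⇒ A = (1/462)/(1/1848) = 4.

4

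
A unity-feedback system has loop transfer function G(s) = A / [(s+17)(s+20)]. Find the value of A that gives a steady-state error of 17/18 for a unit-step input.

20

No free integrators in G(s): this is a type 0 system.
K_p = lim_{s→0} G(s) = A / (17·20) = (1/340)·A.
e_ss = 1/(1 + K_p) = 17/18 ⇒ 1 + (1/340)·A = 18/17 ⇒ A = 20.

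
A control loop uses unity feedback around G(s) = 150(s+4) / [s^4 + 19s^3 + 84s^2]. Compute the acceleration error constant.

Factoring s^2 from the denominator leaves a polynomial with constant term 84, so the system is type 2.
K_a = lim_{s→0} s^2·G(s) = 150·4 / 84 = 50/7.

50/7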